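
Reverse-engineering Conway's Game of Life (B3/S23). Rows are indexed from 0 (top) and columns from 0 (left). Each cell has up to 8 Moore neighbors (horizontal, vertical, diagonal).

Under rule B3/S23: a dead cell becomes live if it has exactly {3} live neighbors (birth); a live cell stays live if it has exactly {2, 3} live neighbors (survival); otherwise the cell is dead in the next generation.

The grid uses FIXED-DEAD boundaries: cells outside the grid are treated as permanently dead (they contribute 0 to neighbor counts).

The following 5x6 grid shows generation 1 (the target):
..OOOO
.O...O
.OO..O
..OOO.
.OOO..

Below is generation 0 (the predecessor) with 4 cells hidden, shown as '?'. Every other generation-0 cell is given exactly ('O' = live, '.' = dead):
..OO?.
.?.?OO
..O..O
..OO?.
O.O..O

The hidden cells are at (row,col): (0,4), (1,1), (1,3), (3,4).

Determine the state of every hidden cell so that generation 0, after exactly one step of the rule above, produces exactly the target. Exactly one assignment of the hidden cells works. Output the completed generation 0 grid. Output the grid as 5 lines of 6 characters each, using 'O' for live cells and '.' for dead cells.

Answer: ..OOO.
.O..OO
..O..O
..OO..
O.O..O

Derivation:
Hidden generation-0 cells (in order): (0,4), (1,1), (1,3), (3,4).
A hidden cell only influences target cells in its own 3x3 neighborhood. Try each of the 2^4 = 16 assignments, step the completed generation 0 forward once under B3/S23, and compare with the target:
  (0,4)=. (1,1)=. (1,3)=. (3,4)=. -> step gives (0,2)='.' but target has 'O' -> reject
  (0,4)=. (1,1)=. (1,3)=. (3,4)=O -> step gives (0,2)='.' but target has 'O' -> reject
  (0,4)=. (1,1)=. (1,3)=O (3,4)=. -> step gives (0,4)='.' but target has 'O' -> reject
  (0,4)=. (1,1)=. (1,3)=O (3,4)=O -> step gives (0,4)='.' but target has 'O' -> reject
  (0,4)=. (1,1)=O (1,3)=. (3,4)=. -> step gives (0,5)='.' but target has 'O' -> reject
  (0,4)=. (1,1)=O (1,3)=. (3,4)=O -> step gives (0,5)='.' but target has 'O' -> reject
  (0,4)=. (1,1)=O (1,3)=O (3,4)=. -> step gives (0,4)='.' but target has 'O' -> reject
  (0,4)=. (1,1)=O (1,3)=O (3,4)=O -> step gives (0,4)='.' but target has 'O' -> reject
  (0,4)=O (1,1)=. (1,3)=. (3,4)=. -> step gives (0,2)='.' but target has 'O' -> reject
  (0,4)=O (1,1)=. (1,3)=. (3,4)=O -> step gives (0,2)='.' but target has 'O' -> reject
  (0,4)=O (1,1)=. (1,3)=O (3,4)=. -> step gives (0,3)='.' but target has 'O' -> reject
  (0,4)=O (1,1)=. (1,3)=O (3,4)=O -> step gives (0,3)='.' but target has 'O' -> reject
  (0,4)=O (1,1)=O (1,3)=. (3,4)=. -> step reproduces the target at every cell -> ACCEPT
  (0,4)=O (1,1)=O (1,3)=. (3,4)=O -> step gives (3,3)='.' but target has 'O' -> reject
  (0,4)=O (1,1)=O (1,3)=O (3,4)=. -> step gives (0,3)='.' but target has 'O' -> reject
  (0,4)=O (1,1)=O (1,3)=O (3,4)=O -> step gives (0,3)='.' but target has 'O' -> reject
Unique solution: (0,4)=live, (1,1)=live, (1,3)=dead, (3,4)=dead.
Check: live-neighbor counts of every cell in the completed generation 0:
122333
124543
133442
143332
032320
Applying B3/S23 to generation 0 with these counts gives:
..OOOO
.O...O
.OO..O
..OOO.
.OOO..
which matches the target exactly.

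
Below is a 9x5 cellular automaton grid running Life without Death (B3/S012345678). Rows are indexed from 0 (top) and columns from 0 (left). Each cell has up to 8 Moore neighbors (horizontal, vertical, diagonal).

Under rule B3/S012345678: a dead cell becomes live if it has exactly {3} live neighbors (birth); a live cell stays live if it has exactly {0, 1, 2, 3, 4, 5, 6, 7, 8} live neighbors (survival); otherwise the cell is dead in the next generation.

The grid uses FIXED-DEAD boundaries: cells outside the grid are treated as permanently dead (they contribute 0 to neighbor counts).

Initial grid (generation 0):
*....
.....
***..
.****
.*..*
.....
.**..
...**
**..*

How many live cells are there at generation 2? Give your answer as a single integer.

Simulating step by step:
Generation 0 (given above): 17 live cells
Generation 1: 23 live cells
*....
*....
***..
.****
.*..*
.**..
.***.
*..**
**.**
Generation 2: 28 live cells
*....
*....
***..
.****
**..*
***..
*****
*..**
*****
Population at generation 2: 28

Answer: 28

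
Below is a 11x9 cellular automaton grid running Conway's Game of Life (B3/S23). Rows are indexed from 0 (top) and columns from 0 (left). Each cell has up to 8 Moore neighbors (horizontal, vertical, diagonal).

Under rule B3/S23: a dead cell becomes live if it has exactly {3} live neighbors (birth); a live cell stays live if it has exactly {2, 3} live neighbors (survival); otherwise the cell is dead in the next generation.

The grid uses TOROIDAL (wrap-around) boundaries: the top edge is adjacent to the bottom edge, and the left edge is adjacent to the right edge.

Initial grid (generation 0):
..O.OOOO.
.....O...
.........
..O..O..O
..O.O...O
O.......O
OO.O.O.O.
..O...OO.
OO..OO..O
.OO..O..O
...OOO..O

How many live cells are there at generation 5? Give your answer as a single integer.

Answer: 12

Derivation:
Simulating step by step:
Generation 0 (given above): 35 live cells
Generation 1: 31 live cells
.......O.
....OO...
.........
...O.....
.O.O...OO
..OOO..O.
OOO....O.
..OO...O.
...OOO..O
.OO...OOO
OO......O
Generation 2: 29 live cells
O.......O
.........
....O....
..O......
.......OO
....O.OO.
....O.OO.
O.....OO.
OO..OO..O
.OOOOOO..
.OO...O..
Generation 3: 14 live cells
OO.......
.........
.........
.........
......OOO
.........
.........
OO..O....
........O
......OO.
....O.OO.
Generation 4: 14 live cells
.........
.........
.........
.......O.
.......O.
.......O.
.........
O........
O......OO
.....OO.O
.....OOOO
Generation 5: 12 live cells
......OO.
.........
.........
.........
......OOO
.........
.........
O........
O.....OO.
.....O...
.....O..O
Population at generation 5: 12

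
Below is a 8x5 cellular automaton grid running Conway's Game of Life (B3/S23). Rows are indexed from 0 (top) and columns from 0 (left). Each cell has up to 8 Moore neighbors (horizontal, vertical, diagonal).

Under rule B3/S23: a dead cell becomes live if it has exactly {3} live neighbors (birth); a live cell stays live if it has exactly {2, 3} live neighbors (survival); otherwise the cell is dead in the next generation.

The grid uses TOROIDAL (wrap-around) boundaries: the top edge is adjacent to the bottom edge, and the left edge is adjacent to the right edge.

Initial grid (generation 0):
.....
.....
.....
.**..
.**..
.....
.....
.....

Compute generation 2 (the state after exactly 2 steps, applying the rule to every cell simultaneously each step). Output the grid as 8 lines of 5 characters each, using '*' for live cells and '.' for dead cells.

Simulating step by step:
Generation 0 (given above): 4 live cells
Generation 1: 4 live cells
.....
.....
.....
.**..
.**..
.....
.....
.....
Generation 2: 4 live cells
(generation 2 grid is the final answer)

Answer: .....
.....
.....
.**..
.**..
.....
.....
.....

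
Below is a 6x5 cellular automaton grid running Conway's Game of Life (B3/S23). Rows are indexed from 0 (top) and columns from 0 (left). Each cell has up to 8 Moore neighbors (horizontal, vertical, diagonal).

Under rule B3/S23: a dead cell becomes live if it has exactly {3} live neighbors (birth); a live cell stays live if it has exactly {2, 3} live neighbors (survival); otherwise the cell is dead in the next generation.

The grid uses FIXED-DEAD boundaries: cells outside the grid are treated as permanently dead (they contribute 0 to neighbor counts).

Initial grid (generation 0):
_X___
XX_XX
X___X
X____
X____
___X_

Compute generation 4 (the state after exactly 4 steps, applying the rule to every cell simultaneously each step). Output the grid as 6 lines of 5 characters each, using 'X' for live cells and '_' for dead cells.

Answer: _____
_____
_____
_____
_____
_____

Derivation:
Simulating step by step:
Generation 0 (given above): 10 live cells
Generation 1: 13 live cells
XXX__
XXXXX
X__XX
XX___
_____
_____
Generation 2: 5 live cells
X____
____X
____X
XX___
_____
_____
Generation 3: 0 live cells
_____
_____
_____
_____
_____
_____
Generation 4: 0 live cells
(generation 4 grid is the final answer)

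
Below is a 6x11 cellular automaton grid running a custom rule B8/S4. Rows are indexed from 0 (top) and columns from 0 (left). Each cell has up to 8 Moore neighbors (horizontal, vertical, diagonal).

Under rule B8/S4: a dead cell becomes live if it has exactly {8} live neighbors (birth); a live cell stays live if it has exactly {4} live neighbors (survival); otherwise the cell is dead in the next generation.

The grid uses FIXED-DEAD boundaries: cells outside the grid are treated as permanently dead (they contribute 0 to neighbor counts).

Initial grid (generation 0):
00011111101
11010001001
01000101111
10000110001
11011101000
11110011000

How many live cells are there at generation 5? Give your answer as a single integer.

Simulating step by step:
Generation 0 (given above): 34 live cells
Generation 1: 7 live cells
00000000000
00000000000
00000000010
00000100000
10001100000
01100000000
Generation 2: 0 live cells
00000000000
00000000000
00000000000
00000000000
00000000000
00000000000
Generation 3: 0 live cells
00000000000
00000000000
00000000000
00000000000
00000000000
00000000000
Generation 4: 0 live cells
00000000000
00000000000
00000000000
00000000000
00000000000
00000000000
Generation 5: 0 live cells
00000000000
00000000000
00000000000
00000000000
00000000000
00000000000
Population at generation 5: 0

Answer: 0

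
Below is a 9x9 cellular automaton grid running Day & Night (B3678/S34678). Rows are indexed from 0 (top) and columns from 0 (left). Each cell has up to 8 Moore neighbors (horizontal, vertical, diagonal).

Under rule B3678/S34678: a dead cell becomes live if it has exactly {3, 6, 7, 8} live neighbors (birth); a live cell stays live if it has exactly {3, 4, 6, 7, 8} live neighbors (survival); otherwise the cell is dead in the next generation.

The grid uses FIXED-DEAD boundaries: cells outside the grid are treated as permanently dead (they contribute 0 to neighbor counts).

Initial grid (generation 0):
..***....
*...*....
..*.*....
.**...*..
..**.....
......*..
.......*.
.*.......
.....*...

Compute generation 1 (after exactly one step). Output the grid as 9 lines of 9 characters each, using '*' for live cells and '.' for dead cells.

Answer: ...*.....
.*****...
.....*...
.**......
.**......
.........
.........
.........
.........

Derivation:
Simulating step by step:
Generation 0 (given above): 16 live cells
Generation 1: 11 live cells
(generation 1 grid is the final answer)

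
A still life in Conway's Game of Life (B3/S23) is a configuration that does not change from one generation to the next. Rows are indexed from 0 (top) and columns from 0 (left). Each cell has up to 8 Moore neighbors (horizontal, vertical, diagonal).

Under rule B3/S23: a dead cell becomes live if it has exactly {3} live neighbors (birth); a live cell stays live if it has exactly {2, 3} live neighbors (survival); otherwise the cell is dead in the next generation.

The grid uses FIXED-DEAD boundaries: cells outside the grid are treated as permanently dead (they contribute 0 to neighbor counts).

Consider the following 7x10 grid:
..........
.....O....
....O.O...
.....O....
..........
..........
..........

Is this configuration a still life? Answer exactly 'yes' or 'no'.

Compute generation 1 and compare to generation 0 (given above):
Generation 1:
..........
.....O....
....O.O...
.....O....
..........
..........
..........
The grids are IDENTICAL -> still life.

Answer: yes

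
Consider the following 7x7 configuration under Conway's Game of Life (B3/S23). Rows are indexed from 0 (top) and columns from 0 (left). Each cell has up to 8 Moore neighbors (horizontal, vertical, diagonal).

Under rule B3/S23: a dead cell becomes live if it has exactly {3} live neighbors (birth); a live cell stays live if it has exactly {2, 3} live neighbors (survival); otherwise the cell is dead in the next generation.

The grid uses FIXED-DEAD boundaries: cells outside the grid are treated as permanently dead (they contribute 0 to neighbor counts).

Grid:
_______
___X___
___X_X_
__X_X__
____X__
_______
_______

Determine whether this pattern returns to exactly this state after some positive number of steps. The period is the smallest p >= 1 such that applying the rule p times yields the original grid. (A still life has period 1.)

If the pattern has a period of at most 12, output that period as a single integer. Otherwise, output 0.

Simulating and comparing each generation to the original:
Gen 0 (original, given above): 6 live cells
Gen 1: 6 live cells, differs from original
Gen 2: 6 live cells, MATCHES original -> period = 2

Answer: 2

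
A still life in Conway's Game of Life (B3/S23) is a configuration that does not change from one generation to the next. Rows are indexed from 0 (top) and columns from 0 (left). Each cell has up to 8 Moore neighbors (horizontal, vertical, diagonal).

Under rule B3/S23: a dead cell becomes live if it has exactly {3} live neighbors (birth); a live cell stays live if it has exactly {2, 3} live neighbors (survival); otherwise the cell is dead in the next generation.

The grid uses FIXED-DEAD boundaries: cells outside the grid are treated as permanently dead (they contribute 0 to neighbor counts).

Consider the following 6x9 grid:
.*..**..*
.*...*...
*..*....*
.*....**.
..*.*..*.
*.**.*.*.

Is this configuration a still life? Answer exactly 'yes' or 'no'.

Answer: no

Derivation:
Compute generation 1 and compare to generation 0 (given above):
Generation 1:
....**...
***..*...
***...**.
.***..***
..*.**.**
.****.*..
Cell (0,1) differs: gen0=1 vs gen1=0 -> NOT a still life.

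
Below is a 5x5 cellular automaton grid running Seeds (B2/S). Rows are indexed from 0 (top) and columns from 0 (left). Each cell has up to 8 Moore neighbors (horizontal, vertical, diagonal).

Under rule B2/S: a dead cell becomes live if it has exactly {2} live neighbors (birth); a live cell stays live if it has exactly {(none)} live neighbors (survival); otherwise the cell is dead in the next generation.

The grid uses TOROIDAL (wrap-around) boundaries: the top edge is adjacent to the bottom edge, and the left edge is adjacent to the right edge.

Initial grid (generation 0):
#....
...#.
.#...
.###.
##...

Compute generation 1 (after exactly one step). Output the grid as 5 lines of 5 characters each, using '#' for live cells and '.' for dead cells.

Answer: ..#..
###.#
#...#
....#
...#.

Derivation:
Simulating step by step:
Generation 0 (given above): 8 live cells
Generation 1: 9 live cells
(generation 1 grid is the final answer)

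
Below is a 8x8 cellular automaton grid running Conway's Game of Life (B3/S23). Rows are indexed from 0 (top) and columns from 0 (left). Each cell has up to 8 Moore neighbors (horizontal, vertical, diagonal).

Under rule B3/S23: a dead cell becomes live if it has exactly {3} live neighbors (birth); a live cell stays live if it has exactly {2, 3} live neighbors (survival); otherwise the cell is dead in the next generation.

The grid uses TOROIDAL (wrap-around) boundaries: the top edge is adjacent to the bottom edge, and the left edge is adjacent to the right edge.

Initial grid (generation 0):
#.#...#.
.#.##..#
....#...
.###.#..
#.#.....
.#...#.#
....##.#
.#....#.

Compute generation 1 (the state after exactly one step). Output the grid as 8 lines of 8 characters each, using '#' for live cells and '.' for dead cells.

Answer: #.##.##.
######.#
##...#..
.####...
#..##.#.
.#..##.#
....##.#
##....#.

Derivation:
Simulating step by step:
Generation 0 (given above): 22 live cells
Generation 1: 33 live cells
(generation 1 grid is the final answer)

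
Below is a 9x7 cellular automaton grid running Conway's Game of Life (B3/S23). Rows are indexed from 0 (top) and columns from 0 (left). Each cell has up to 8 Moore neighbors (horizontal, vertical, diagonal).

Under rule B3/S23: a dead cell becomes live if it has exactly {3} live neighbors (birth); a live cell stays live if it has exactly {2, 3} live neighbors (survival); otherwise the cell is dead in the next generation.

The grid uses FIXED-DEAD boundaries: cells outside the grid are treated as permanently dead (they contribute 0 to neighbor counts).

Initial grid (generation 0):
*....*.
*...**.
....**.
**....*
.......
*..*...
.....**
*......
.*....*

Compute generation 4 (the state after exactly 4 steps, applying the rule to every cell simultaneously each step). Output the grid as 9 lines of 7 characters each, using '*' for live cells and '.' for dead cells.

Answer: .......
.....**
.......
.......
.......
.......
.......
.......
.......

Derivation:
Simulating step by step:
Generation 0 (given above): 17 live cells
Generation 1: 12 live cells
....**.
......*
**..*.*
.....*.
**.....
.......
.......
.....**
.......
Generation 2: 5 live cells
.....*.
....*.*
......*
.....*.
.......
.......
.......
.......
.......
Generation 3: 3 live cells
.....*.
......*
......*
.......
.......
.......
.......
.......
.......
Generation 4: 2 live cells
(generation 4 grid is the final answer)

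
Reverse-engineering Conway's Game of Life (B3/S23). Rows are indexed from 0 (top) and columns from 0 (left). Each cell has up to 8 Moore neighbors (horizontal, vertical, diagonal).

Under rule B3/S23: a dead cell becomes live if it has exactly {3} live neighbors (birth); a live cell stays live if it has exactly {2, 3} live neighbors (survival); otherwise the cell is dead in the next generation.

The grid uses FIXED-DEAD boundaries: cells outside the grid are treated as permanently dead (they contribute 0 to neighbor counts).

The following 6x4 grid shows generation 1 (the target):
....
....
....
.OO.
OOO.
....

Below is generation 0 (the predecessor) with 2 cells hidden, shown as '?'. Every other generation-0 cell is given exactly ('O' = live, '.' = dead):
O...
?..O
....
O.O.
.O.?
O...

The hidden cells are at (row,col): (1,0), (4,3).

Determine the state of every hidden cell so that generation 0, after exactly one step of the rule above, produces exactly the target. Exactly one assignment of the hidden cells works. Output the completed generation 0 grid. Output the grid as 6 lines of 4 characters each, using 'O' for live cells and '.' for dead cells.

Hidden generation-0 cells (in order): (1,0), (4,3).
A hidden cell only influences target cells in its own 3x3 neighborhood. Try each of the 2^2 = 4 assignments, step the completed generation 0 forward once under B3/S23, and compare with the target:
  (1,0)=. (4,3)=. -> step gives (3,2)='.' but target has 'O' -> reject
  (1,0)=. (4,3)=O -> step reproduces the target at every cell -> ACCEPT
  (1,0)=O (4,3)=. -> step gives (2,1)='O' but target has '.' -> reject
  (1,0)=O (4,3)=O -> step gives (2,1)='O' but target has '.' -> reject
Unique solution: (1,0)=dead, (4,3)=live.
Check: live-neighbor counts of every cell in the completed generation 0:
0111
1110
1222
1322
3331
1221
Applying B3/S23 to generation 0 with these counts gives:
....
....
....
.OO.
OOO.
....
which matches the target exactly.

Answer: O...
...O
....
O.O.
.O.O
O...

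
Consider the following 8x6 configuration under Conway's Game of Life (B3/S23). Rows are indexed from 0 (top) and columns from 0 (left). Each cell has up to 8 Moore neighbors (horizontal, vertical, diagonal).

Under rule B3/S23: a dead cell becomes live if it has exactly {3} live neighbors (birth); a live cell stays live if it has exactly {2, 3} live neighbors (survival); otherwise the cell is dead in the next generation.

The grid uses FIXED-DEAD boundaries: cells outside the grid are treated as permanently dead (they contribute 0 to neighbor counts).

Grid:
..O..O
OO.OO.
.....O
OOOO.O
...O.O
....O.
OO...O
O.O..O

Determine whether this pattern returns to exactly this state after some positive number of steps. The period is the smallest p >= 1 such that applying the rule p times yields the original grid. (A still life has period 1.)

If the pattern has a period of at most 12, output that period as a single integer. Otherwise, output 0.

Answer: 0

Derivation:
Simulating and comparing each generation to the original:
Gen 0 (original, given above): 21 live cells
Gen 1: 24 live cells, differs from original
Gen 2: 21 live cells, differs from original
Gen 3: 12 live cells, differs from original
Gen 4: 9 live cells, differs from original
Gen 5: 9 live cells, differs from original
Gen 6: 10 live cells, differs from original
Gen 7: 11 live cells, differs from original
Gen 8: 13 live cells, differs from original
Gen 9: 11 live cells, differs from original
Gen 10: 16 live cells, differs from original
Gen 11: 11 live cells, differs from original
Gen 12: 13 live cells, differs from original
No period found within 12 steps.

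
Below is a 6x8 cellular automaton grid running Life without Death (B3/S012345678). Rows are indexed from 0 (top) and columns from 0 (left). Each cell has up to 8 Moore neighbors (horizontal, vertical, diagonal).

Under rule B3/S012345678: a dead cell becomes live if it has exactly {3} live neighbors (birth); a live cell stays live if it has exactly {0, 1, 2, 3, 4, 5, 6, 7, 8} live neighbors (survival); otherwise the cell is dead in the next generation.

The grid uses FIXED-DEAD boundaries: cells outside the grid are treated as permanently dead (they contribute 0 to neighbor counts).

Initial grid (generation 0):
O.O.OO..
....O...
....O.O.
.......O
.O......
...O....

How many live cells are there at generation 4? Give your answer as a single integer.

Answer: 20

Derivation:
Simulating step by step:
Generation 0 (given above): 10 live cells
Generation 1: 12 live cells
O.OOOO..
....O...
....OOO.
.......O
.O......
...O....
Generation 2: 15 live cells
O.OOOO..
....O.O.
....OOO.
.....OOO
.O......
...O....
Generation 3: 17 live cells
O.OOOO..
....O.O.
....OOO.
....OOOO
.O....O.
...O....
Generation 4: 20 live cells
O.OOOO..
....O.O.
...OOOO.
....OOOO
.O..O.OO
...O....
Population at generation 4: 20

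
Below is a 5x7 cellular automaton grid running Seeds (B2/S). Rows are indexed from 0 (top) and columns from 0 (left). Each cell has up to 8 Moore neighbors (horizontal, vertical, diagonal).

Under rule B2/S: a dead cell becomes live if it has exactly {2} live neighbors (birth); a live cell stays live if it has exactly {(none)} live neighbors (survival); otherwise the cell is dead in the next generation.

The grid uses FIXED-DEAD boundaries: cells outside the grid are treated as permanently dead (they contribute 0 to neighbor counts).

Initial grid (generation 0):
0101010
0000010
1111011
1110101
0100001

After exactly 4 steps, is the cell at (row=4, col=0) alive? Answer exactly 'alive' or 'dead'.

Simulating step by step:
Generation 0 (given above): 17 live cells
Generation 1: 3 live cells
0010001
0000000
0000000
0000000
0001000
Generation 2: 0 live cells
0000000
0000000
0000000
0000000
0000000
Generation 3: 0 live cells
0000000
0000000
0000000
0000000
0000000
Generation 4: 0 live cells
0000000
0000000
0000000
0000000
0000000

Cell (4,0) at generation 4: 0 -> dead

Answer: dead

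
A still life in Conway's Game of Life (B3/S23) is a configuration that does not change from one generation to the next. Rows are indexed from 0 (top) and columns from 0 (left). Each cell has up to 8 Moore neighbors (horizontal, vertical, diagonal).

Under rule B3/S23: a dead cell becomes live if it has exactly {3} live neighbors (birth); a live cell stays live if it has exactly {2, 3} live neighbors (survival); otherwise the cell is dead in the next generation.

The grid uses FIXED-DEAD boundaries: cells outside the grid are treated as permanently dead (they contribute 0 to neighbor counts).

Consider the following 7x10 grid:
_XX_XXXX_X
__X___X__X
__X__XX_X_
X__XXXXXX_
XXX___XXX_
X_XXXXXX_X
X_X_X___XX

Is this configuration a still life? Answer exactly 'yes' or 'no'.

Compute generation 1 and compare to generation 0 (given above):
Generation 1:
_XXX_XXXX_
__X_X____X
_XX_____XX
X__XX____X
X________X
X___X____X
__X_X_XXXX
Cell (0,3) differs: gen0=0 vs gen1=1 -> NOT a still life.

Answer: no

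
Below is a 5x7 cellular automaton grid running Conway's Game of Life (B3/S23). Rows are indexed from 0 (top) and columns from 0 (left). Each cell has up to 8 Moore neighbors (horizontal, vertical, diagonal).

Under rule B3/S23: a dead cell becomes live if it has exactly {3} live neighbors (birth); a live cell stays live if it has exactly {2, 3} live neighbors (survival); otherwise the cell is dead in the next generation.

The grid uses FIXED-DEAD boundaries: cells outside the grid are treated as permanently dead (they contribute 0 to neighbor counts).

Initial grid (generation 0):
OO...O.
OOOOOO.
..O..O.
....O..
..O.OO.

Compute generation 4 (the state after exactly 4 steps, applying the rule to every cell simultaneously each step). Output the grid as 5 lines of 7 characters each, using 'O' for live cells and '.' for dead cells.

Answer: ..O.OO.
..O....
...O.OO
...O..O
.......

Derivation:
Simulating step by step:
Generation 0 (given above): 15 live cells
Generation 1: 13 live cells
O..O.O.
O..O.OO
..O..O.
....O..
...OOO.
Generation 2: 13 live cells
.....OO
.OOO.OO
...O.OO
.......
...OOO.
Generation 3: 12 live cells
..O.OOO
..OO...
...O.OO
...O..O
....O..
Generation 4: 9 live cells
(generation 4 grid is the final answer)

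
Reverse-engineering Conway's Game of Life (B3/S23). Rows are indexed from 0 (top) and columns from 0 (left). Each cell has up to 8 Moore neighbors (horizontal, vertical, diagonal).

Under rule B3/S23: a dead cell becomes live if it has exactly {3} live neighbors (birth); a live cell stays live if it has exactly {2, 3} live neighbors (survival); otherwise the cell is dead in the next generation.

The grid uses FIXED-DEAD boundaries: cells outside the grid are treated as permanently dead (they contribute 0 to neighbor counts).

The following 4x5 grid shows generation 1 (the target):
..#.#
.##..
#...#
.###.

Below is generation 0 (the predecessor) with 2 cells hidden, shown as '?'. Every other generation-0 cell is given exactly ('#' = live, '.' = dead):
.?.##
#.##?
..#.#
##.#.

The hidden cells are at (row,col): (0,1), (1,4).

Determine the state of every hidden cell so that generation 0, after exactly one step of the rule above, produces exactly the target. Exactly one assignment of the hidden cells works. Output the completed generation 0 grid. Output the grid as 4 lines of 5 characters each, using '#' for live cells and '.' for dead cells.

Answer: ...##
#.###
..#.#
##.#.

Derivation:
Hidden generation-0 cells (in order): (0,1), (1,4).
A hidden cell only influences target cells in its own 3x3 neighborhood. Try each of the 2^2 = 4 assignments, step the completed generation 0 forward once under B3/S23, and compare with the target:
  (0,1)=. (1,4)=. -> step gives (0,3)='#' but target has '.' -> reject
  (0,1)=. (1,4)=# -> step reproduces the target at every cell -> ACCEPT
  (0,1)=# (1,4)=. -> step gives (0,1)='#' but target has '.' -> reject
  (0,1)=# (1,4)=# -> step gives (0,1)='#' but target has '.' -> reject
Unique solution: (0,1)=dead, (1,4)=live.
Check: live-neighbor counts of every cell in the completed generation 0:
12343
03364
35463
12322
Applying B3/S23 to generation 0 with these counts gives:
..#.#
.##..
#...#
.###.
which matches the target exactly.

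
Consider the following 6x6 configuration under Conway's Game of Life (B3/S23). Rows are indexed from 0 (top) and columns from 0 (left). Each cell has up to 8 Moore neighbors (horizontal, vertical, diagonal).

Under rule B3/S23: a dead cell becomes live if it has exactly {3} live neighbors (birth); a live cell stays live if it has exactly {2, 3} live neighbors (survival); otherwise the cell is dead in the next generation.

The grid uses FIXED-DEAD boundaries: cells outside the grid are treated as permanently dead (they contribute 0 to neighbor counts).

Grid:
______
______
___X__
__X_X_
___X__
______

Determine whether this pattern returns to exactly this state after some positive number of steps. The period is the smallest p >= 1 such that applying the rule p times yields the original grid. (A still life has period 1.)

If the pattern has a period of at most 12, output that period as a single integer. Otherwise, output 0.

Answer: 1

Derivation:
Simulating and comparing each generation to the original:
Gen 0 (original, given above): 4 live cells
Gen 1: 4 live cells, MATCHES original -> period = 1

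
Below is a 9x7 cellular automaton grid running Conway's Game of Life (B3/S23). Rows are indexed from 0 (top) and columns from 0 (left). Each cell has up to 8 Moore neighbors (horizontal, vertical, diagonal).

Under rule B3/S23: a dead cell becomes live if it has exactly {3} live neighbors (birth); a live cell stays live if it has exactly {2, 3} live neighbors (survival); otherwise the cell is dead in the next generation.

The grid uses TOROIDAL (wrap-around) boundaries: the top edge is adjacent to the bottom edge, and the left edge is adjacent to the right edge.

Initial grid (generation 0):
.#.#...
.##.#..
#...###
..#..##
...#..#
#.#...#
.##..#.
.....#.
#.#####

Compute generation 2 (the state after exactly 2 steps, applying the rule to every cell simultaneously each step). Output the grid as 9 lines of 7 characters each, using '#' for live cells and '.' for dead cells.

Answer: ....#..
.##...#
#.#.##.
....#..
##....#
.....#.
..####.
...###.
.##..#.

Derivation:
Simulating step by step:
Generation 0 (given above): 27 live cells
Generation 1: 28 live cells
......#
.##.#.#
#.#.#..
...#...
.###...
#.##.##
###..#.
#......
####.##
Generation 2: 23 live cells
(generation 2 grid is the final answer)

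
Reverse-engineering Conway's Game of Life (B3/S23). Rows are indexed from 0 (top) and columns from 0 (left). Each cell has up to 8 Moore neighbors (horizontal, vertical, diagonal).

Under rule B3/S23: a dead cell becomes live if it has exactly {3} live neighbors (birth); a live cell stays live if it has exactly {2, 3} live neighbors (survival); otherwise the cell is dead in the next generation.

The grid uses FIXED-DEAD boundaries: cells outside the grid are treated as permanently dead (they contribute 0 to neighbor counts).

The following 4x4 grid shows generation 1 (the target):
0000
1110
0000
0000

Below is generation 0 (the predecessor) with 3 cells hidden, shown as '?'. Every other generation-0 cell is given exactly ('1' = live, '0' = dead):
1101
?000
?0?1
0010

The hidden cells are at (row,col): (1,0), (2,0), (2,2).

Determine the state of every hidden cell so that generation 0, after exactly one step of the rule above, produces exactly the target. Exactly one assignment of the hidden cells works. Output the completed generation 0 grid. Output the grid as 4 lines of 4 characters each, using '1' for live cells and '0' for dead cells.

Hidden generation-0 cells (in order): (1,0), (2,0), (2,2).
A hidden cell only influences target cells in its own 3x3 neighborhood. Try each of the 2^3 = 8 assignments, step the completed generation 0 forward once under B3/S23, and compare with the target:
  (1,0)=0 (2,0)=0 (2,2)=0 -> step gives (1,0)='0' but target has '1' -> reject
  (1,0)=0 (2,0)=0 (2,2)=1 -> step gives (1,0)='0' but target has '1' -> reject
  (1,0)=0 (2,0)=1 (2,2)=0 -> step reproduces the target at every cell -> ACCEPT
  (1,0)=0 (2,0)=1 (2,2)=1 -> step gives (1,1)='0' but target has '1' -> reject
  (1,0)=1 (2,0)=0 (2,2)=0 -> step gives (0,0)='1' but target has '0' -> reject
  (1,0)=1 (2,0)=0 (2,2)=1 -> step gives (0,0)='1' but target has '0' -> reject
  (1,0)=1 (2,0)=1 (2,2)=0 -> step gives (0,0)='1' but target has '0' -> reject
  (1,0)=1 (2,0)=1 (2,2)=1 -> step gives (0,0)='1' but target has '0' -> reject
Unique solution: (1,0)=dead, (2,0)=live, (2,2)=dead.
Check: live-neighbor counts of every cell in the completed generation 0:
1120
3332
0221
1212
Applying B3/S23 to generation 0 with these counts gives:
0000
1110
0000
0000
which matches the target exactly.

Answer: 1101
0000
1001
0010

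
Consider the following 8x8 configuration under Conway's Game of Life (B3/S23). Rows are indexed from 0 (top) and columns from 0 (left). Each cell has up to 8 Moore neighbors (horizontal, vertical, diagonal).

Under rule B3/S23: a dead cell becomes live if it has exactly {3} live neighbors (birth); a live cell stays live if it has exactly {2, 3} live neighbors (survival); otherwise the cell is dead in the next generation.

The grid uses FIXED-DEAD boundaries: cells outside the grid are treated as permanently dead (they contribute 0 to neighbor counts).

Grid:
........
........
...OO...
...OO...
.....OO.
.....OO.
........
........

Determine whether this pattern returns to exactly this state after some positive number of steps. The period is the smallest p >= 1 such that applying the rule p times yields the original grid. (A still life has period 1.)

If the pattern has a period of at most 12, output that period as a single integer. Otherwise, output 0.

Simulating and comparing each generation to the original:
Gen 0 (original, given above): 8 live cells
Gen 1: 6 live cells, differs from original
Gen 2: 8 live cells, MATCHES original -> period = 2

Answer: 2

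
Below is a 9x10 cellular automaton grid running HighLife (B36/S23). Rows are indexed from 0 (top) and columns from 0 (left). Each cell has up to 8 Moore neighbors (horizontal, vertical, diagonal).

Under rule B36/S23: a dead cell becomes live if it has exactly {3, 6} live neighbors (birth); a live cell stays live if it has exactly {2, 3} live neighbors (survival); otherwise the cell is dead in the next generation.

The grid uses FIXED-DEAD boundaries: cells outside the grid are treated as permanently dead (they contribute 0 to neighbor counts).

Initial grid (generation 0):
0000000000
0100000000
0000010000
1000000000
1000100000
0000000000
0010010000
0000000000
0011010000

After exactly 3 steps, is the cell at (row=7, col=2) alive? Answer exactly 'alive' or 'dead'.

Simulating step by step:
Generation 0 (given above): 10 live cells
Generation 1: 3 live cells
0000000000
0000000000
0000000000
0000000000
0000000000
0000000000
0000000000
0011100000
0000000000
Generation 2: 3 live cells
0000000000
0000000000
0000000000
0000000000
0000000000
0000000000
0001000000
0001000000
0001000000
Generation 3: 3 live cells
0000000000
0000000000
0000000000
0000000000
0000000000
0000000000
0000000000
0011100000
0000000000

Cell (7,2) at generation 3: 1 -> alive

Answer: alive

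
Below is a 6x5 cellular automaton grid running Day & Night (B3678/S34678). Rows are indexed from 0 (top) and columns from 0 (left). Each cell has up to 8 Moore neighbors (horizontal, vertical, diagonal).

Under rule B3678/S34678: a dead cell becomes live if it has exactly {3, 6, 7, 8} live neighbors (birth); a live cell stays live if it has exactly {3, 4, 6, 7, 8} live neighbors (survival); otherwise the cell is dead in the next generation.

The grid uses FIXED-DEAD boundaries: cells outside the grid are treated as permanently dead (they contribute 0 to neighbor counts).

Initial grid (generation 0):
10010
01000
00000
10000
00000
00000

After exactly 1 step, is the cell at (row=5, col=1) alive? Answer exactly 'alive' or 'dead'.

Simulating step by step:
Generation 0 (given above): 4 live cells
Generation 1: 0 live cells
00000
00000
00000
00000
00000
00000

Cell (5,1) at generation 1: 0 -> dead

Answer: dead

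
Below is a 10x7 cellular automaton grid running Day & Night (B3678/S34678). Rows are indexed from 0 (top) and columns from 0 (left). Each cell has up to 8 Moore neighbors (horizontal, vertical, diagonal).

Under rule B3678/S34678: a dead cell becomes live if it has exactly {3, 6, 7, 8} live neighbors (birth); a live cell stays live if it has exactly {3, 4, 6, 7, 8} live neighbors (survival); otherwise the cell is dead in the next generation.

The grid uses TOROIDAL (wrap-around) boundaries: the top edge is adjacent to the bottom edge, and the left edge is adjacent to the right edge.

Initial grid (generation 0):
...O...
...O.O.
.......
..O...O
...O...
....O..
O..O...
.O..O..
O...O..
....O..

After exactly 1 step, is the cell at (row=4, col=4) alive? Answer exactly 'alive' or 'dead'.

Answer: dead

Derivation:
Simulating step by step:
Generation 0 (given above): 14 live cells
Generation 1: 8 live cells
.......
....O..
.......
.......
.......
...O...
....O..
O..O...
...O.O.
...O...

Cell (4,4) at generation 1: 0 -> dead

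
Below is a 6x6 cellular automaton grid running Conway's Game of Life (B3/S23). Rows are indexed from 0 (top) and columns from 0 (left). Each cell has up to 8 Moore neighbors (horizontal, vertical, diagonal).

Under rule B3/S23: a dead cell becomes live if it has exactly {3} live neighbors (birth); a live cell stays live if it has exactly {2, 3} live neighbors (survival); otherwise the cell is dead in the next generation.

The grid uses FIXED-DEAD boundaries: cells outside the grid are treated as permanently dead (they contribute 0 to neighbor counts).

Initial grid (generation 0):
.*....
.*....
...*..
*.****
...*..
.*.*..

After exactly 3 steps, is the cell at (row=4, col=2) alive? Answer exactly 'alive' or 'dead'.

Answer: alive

Derivation:
Simulating step by step:
Generation 0 (given above): 11 live cells
Generation 1: 6 live cells
......
..*...
.*.*..
..*...
.*....
..*...
Generation 2: 7 live cells
......
..*...
.*.*..
.**...
.**...
......
Generation 3: 7 live cells
......
..*...
.*.*..
*..*..
.**...
......

Cell (4,2) at generation 3: 1 -> alive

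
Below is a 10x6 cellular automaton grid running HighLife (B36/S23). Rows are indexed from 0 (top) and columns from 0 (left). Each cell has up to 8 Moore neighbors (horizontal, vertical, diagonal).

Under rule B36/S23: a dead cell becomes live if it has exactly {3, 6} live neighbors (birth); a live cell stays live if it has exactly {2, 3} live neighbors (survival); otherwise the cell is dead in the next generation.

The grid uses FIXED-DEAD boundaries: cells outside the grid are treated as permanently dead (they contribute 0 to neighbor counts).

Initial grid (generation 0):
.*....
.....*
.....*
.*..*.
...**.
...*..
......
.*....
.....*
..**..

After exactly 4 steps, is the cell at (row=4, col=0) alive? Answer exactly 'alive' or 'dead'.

Simulating step by step:
Generation 0 (given above): 12 live cells
Generation 1: 11 live cells
......
......
....**
...***
..***.
...**.
......
......
..*...
......
Generation 2: 6 live cells
......
......
...*.*
..*...
..*...
..*.*.
......
......
......
......
Generation 3: 5 live cells
......
......
......
..**..
.**...
...*..
......
......
......
......
Generation 4: 5 live cells
......
......
......
.***..
.*....
..*...
......
......
......
......

Cell (4,0) at generation 4: 0 -> dead

Answer: dead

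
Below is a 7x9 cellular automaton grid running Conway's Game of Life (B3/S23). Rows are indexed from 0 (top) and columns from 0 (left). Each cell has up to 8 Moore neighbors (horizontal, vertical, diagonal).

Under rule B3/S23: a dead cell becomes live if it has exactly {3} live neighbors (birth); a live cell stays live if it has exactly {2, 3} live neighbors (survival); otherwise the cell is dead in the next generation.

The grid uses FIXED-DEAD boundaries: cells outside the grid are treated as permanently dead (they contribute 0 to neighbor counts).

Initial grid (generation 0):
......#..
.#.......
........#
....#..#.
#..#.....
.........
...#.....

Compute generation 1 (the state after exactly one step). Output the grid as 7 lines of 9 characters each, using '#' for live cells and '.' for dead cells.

Answer: .........
.........
.........
.........
.........
.........
.........

Derivation:
Simulating step by step:
Generation 0 (given above): 8 live cells
Generation 1: 0 live cells
(generation 1 grid is the final answer)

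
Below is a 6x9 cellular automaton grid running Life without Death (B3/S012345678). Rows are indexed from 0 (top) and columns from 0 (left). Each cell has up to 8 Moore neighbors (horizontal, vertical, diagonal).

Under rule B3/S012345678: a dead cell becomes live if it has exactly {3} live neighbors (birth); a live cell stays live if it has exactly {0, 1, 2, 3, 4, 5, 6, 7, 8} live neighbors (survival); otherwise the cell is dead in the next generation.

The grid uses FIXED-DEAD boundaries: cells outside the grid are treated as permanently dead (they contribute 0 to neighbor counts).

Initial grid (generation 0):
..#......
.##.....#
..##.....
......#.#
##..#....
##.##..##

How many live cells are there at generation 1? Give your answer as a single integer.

Simulating step by step:
Generation 0 (given above): 17 live cells
Generation 1: 28 live cells
.##......
.##.....#
.###...#.
.###..#.#
######..#
#####..##
Population at generation 1: 28

Answer: 28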